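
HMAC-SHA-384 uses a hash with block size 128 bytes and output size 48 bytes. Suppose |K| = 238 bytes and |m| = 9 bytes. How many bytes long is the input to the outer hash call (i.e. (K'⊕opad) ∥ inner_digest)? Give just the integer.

176

Key is 238 > 128 bytes, so it is hashed to 48 bytes then zero-padded to 128: |K'| = 128.
Outer input = (K'⊕opad) ∥ H(inner) → 128 + 48 = 176 bytes.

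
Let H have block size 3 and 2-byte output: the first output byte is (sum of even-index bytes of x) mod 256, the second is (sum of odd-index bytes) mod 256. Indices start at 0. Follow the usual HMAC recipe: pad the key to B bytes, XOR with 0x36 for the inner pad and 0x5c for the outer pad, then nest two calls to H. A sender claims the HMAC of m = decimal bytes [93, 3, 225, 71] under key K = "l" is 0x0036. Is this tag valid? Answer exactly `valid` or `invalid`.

valid

Key "l" = 6c is 1 byte ≤ B = 3; zero-pad to 3 bytes: K' = 6c 00 00.
K' ⊕ ipad = 5a 36 36; K' ⊕ opad = 30 5c 5c.
Inner hash: even-index sum = 218 mod 256 = 218; odd-index sum = 372 mod 256 = 116 → da 74.
Outer hash (recomputed tag): even-index sum = 256 mod 256 = 0; odd-index sum = 310 mod 256 = 54 → 00 36.
Recomputed tag = 0036; claimed = 0036 → match.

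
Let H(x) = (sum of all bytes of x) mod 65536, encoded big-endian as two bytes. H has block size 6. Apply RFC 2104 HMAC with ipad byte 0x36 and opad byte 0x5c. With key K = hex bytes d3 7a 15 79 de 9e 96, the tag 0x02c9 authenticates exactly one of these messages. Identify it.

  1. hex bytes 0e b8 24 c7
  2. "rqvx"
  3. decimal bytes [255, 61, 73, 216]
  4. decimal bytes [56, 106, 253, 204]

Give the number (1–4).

3

Key hex bytes d3 7a 15 79 de 9e 96 is 7 bytes > B = 6, so hash it first: H(key) = 03 ed, then zero-pad to 6 bytes: K' = 03 ed 00 00 00 00.
K' ⊕ ipad = 35 db 36 36 36 36; K' ⊕ opad = 5f b1 5c 5c 5c 5c.
m1: inner = H(35 db 36 36 36 36 0e b8 24 c7) = 03 99; tag = H(5f b1 5c 5c 5c 5c 03 99) = 031c
m2: inner = H(35 db 36 36 36 36 72 71 76 78) = 03 b9; tag = H(5f b1 5c 5c 5c 5c 03 b9) = 033c
m3: inner = H(35 db 36 36 36 36 ff 3d 49 d8) = 04 45; tag = H(5f b1 5c 5c 5c 5c 04 45) = 02c9 ← matches
m4: inner = H(35 db 36 36 36 36 38 6a fd cc) = 04 53; tag = H(5f b1 5c 5c 5c 5c 04 53) = 02d7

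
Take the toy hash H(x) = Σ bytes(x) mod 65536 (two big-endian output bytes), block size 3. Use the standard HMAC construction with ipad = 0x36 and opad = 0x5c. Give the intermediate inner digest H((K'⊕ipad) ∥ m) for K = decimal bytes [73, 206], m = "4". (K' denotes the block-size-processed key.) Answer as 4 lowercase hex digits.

Key decimal bytes [73, 206] = 49 ce is 2 bytes ≤ B = 3; zero-pad to 3 bytes: K' = 49 ce 00.
K' ⊕ ipad = 7f f8 36.
Inner input = 7f f8 36 ∥ 34.
Inner hash: sum = 127+248+54+52 = 481 → 01 e1.

01e1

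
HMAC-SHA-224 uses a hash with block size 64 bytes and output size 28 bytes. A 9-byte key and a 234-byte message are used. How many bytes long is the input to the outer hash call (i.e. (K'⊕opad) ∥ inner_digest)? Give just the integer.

92

Key is 9 ≤ 64 bytes, zero-padded: |K'| = 64.
Outer input = (K'⊕opad) ∥ H(inner) → 64 + 28 = 92 bytes.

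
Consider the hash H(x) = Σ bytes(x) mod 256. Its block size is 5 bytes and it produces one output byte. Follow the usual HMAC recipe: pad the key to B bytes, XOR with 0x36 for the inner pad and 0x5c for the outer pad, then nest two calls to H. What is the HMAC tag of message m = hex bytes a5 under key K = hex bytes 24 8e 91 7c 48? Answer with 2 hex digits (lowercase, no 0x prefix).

29

Key hex bytes 24 8e 91 7c 48 is exactly B = 5 bytes: K' = 24 8e 91 7c 48.
K' ⊕ ipad = 12 b8 a7 4a 7e.  K' ⊕ opad = 78 d2 cd 20 14.
Inner input = (K'⊕ipad) ∥ m = 12 b8 a7 4a 7e ∥ a5.
Inner hash: sum = 18+184+167+74+126+165 = 734; mod 256 = 222 → de.
Outer input = (K'⊕opad) ∥ inner = 78 d2 cd 20 14 ∥ de.
Outer hash (tag): sum = 120+210+205+32+20+222 = 809; mod 256 = 41 → 29.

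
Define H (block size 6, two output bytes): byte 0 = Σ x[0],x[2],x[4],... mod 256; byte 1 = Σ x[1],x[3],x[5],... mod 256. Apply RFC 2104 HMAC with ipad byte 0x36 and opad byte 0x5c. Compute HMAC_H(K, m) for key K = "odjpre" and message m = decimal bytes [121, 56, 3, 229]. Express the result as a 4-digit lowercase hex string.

Key "odjpre" = 6f 64 6a 70 72 65 is exactly B = 6 bytes: K' = 6f 64 6a 70 72 65.
K' ⊕ ipad = 59 52 5c 46 44 53.  K' ⊕ opad = 33 38 36 2c 2e 39.
Inner input = (K'⊕ipad) ∥ m = 59 52 5c 46 44 53 ∥ 79 38 03 e5.
Inner hash: even-index sum = 373 mod 256 = 117; odd-index sum = 520 mod 256 = 8 → 75 08.
Outer input = (K'⊕opad) ∥ inner = 33 38 36 2c 2e 39 ∥ 75 08.
Outer hash (tag): even-index sum = 268 mod 256 = 12; odd-index sum = 165 mod 256 = 165 → 0c a5.

0ca5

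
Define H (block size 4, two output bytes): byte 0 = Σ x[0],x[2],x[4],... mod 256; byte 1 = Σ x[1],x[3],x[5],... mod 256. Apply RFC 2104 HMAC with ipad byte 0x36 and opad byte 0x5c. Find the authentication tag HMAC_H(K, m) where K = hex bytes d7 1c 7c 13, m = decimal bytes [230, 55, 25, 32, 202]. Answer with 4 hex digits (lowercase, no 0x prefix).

9f35

Key hex bytes d7 1c 7c 13 is exactly B = 4 bytes: K' = d7 1c 7c 13.
K' ⊕ ipad = e1 2a 4a 25.  K' ⊕ opad = 8b 40 20 4f.
Inner input = (K'⊕ipad) ∥ m = e1 2a 4a 25 ∥ e6 37 19 20 ca.
Inner hash: even-index sum = 756 mod 256 = 244; odd-index sum = 166 mod 256 = 166 → f4 a6.
Outer input = (K'⊕opad) ∥ inner = 8b 40 20 4f ∥ f4 a6.
Outer hash (tag): even-index sum = 415 mod 256 = 159; odd-index sum = 309 mod 256 = 53 → 9f 35.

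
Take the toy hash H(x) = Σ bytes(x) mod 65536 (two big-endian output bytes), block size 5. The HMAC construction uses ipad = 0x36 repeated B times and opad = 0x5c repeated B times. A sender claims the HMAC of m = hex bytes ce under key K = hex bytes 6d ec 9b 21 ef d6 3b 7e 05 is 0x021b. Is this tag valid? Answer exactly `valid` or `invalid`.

invalid

Key hex bytes 6d ec 9b 21 ef d6 3b 7e 05 is 9 bytes > B = 5, so hash it first: H(key) = 04 98, then zero-pad to 5 bytes: K' = 04 98 00 00 00.
K' ⊕ ipad = 32 ae 36 36 36; K' ⊕ opad = 58 c4 5c 5c 5c.
Inner hash: sum = 50+174+54+54+54+206 = 592 → 02 50.
Outer hash (recomputed tag): sum = 88+196+92+92+92+2+80 = 642 → 02 82.
Recomputed tag = 0282; claimed = 021b → mismatch.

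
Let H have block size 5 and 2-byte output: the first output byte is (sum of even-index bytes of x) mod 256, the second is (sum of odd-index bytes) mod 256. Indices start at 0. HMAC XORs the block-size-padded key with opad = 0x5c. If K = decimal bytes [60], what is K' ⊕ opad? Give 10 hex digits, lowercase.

Key decimal bytes [60] = 3c is 1 byte ≤ B = 5; zero-pad to 5 bytes: K' = 3c 00 00 00 00.
XOR each byte with 0x5c: 3c⊕5c=60, 00⊕5c=5c, 00⊕5c=5c, 00⊕5c=5c, 00⊕5c=5c.

605c5c5c5c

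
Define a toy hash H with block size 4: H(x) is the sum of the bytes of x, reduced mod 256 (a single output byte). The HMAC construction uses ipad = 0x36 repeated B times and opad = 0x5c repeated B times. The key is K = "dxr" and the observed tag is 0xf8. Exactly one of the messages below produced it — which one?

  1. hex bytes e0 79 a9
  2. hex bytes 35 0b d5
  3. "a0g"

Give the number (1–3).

Key "dxr" = 64 78 72 is 3 bytes ≤ B = 4; zero-pad to 4 bytes: K' = 64 78 72 00.
K' ⊕ ipad = 52 4e 44 36; K' ⊕ opad = 38 24 2e 5c.
m1: inner = H(52 4e 44 36 e0 79 a9) = 1c; tag = H(38 24 2e 5c 1c) = 02
m2: inner = H(52 4e 44 36 35 0b d5) = 2f; tag = H(38 24 2e 5c 2f) = 15
m3: inner = H(52 4e 44 36 61 30 67) = 12; tag = H(38 24 2e 5c 12) = f8 ← matches

3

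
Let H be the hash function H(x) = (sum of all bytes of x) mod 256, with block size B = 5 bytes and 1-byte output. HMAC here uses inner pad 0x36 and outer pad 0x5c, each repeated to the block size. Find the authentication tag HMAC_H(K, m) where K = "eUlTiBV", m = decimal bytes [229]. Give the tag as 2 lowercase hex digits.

a1

Key "eUlTiBV" = 65 55 6c 54 69 42 56 is 7 bytes > B = 5, so hash it first: H(key) = 7b, then zero-pad to 5 bytes: K' = 7b 00 00 00 00.
K' ⊕ ipad = 4d 36 36 36 36.  K' ⊕ opad = 27 5c 5c 5c 5c.
Inner input = (K'⊕ipad) ∥ m = 4d 36 36 36 36 ∥ e5.
Inner hash: sum = 77+54+54+54+54+229 = 522; mod 256 = 10 → 0a.
Outer input = (K'⊕opad) ∥ inner = 27 5c 5c 5c 5c ∥ 0a.
Outer hash (tag): sum = 39+92+92+92+92+10 = 417; mod 256 = 161 → a1.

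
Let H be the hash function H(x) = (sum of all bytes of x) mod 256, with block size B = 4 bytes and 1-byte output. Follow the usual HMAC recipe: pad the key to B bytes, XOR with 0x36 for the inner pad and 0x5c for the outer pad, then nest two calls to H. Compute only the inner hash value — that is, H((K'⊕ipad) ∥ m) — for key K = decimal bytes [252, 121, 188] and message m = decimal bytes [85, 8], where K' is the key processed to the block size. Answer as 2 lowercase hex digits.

Key decimal bytes [252, 121, 188] = fc 79 bc is 3 bytes ≤ B = 4; zero-pad to 4 bytes: K' = fc 79 bc 00.
K' ⊕ ipad = ca 4f 8a 36.
Inner input = ca 4f 8a 36 ∥ 55 08.
Inner hash: sum = 202+79+138+54+85+8 = 566; mod 256 = 54 → 36.

36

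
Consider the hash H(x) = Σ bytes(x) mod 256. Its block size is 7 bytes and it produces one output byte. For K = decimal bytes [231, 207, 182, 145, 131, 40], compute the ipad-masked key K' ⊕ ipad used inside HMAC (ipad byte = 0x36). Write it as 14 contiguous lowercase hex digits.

Key decimal bytes [231, 207, 182, 145, 131, 40] = e7 cf b6 91 83 28 is 6 bytes ≤ B = 7; zero-pad to 7 bytes: K' = e7 cf b6 91 83 28 00.
XOR each byte with 0x36: e7⊕36=d1, cf⊕36=f9, b6⊕36=80, 91⊕36=a7, 83⊕36=b5, 28⊕36=1e, 00⊕36=36.

d1f980a7b51e36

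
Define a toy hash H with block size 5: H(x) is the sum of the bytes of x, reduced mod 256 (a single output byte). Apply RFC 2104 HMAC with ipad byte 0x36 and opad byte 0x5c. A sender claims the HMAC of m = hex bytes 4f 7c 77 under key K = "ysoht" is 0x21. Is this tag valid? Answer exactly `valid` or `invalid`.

Key "ysoht" = 79 73 6f 68 74 is exactly B = 5 bytes: K' = 79 73 6f 68 74.
K' ⊕ ipad = 4f 45 59 5e 42; K' ⊕ opad = 25 2f 33 34 28.
Inner hash: sum = 79+69+89+94+66+79+124+119 = 719; mod 256 = 207 → cf.
Outer hash (recomputed tag): sum = 37+47+51+52+40+207 = 434; mod 256 = 178 → b2.
Recomputed tag = b2; claimed = 21 → mismatch.

invalid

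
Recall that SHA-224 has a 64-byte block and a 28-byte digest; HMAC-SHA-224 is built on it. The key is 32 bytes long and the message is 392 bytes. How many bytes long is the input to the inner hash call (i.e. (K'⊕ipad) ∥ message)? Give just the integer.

456

Key is 32 ≤ 64 bytes, zero-padded: |K'| = 64.
Inner input = (K'⊕ipad) ∥ m → 64 + 392 = 456 bytes.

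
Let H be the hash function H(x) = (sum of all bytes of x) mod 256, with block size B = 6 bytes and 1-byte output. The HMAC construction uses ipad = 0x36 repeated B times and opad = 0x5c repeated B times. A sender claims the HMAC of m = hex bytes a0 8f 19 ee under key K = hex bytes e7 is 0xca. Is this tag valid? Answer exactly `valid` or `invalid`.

invalid

Key hex bytes e7 is 1 byte ≤ B = 6; zero-pad to 6 bytes: K' = e7 00 00 00 00 00.
K' ⊕ ipad = d1 36 36 36 36 36; K' ⊕ opad = bb 5c 5c 5c 5c 5c.
Inner hash: sum = 209+54+54+54+54+54+160+143+25+238 = 1045; mod 256 = 21 → 15.
Outer hash (recomputed tag): sum = 187+92+92+92+92+92+21 = 668; mod 256 = 156 → 9c.
Recomputed tag = 9c; claimed = ca → mismatch.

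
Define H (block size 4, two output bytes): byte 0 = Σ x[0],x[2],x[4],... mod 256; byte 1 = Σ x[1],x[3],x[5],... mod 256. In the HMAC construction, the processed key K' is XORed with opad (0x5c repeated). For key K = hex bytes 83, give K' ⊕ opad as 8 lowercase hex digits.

Key hex bytes 83 is 1 byte ≤ B = 4; zero-pad to 4 bytes: K' = 83 00 00 00.
XOR each byte with 0x5c: 83⊕5c=df, 00⊕5c=5c, 00⊕5c=5c, 00⊕5c=5c.

df5c5c5c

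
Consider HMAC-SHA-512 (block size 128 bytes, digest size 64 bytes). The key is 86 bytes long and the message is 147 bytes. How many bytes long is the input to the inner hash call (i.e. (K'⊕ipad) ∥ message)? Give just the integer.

Key is 86 ≤ 128 bytes, zero-padded: |K'| = 128.
Inner input = (K'⊕ipad) ∥ m → 128 + 147 = 275 bytes.

275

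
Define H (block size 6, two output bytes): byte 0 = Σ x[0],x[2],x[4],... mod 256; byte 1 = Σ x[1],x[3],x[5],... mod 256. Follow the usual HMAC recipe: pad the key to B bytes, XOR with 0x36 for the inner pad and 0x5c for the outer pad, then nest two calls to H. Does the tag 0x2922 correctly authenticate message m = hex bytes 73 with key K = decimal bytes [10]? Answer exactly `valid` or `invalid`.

invalid

Key decimal bytes [10] = 0a is 1 byte ≤ B = 6; zero-pad to 6 bytes: K' = 0a 00 00 00 00 00.
K' ⊕ ipad = 3c 36 36 36 36 36; K' ⊕ opad = 56 5c 5c 5c 5c 5c.
Inner hash: even-index sum = 283 mod 256 = 27; odd-index sum = 162 mod 256 = 162 → 1b a2.
Outer hash (recomputed tag): even-index sum = 297 mod 256 = 41; odd-index sum = 438 mod 256 = 182 → 29 b6.
Recomputed tag = 29b6; claimed = 2922 → mismatch.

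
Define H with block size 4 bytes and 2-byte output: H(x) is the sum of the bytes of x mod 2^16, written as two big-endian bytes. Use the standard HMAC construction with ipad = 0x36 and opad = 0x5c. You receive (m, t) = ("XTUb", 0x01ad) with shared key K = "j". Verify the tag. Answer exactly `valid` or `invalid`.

Key "j" = 6a is 1 byte ≤ B = 4; zero-pad to 4 bytes: K' = 6a 00 00 00.
K' ⊕ ipad = 5c 36 36 36; K' ⊕ opad = 36 5c 5c 5c.
Inner hash: sum = 92+54+54+54+88+84+85+98 = 609 → 02 61.
Outer hash (recomputed tag): sum = 54+92+92+92+2+97 = 429 → 01 ad.
Recomputed tag = 01ad; claimed = 01ad → match.

valid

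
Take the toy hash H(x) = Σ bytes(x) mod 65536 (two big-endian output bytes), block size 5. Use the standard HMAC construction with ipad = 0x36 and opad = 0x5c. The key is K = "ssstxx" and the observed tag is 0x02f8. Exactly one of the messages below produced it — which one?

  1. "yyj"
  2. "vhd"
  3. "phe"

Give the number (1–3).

2

Key "ssstxx" = 73 73 73 74 78 78 is 6 bytes > B = 5, so hash it first: H(key) = 02 bd, then zero-pad to 5 bytes: K' = 02 bd 00 00 00.
K' ⊕ ipad = 34 8b 36 36 36; K' ⊕ opad = 5e e1 5c 5c 5c.
m1: inner = H(34 8b 36 36 36 79 79 6a) = 02 bd; tag = H(5e e1 5c 5c 5c 02 bd) = 0312
m2: inner = H(34 8b 36 36 36 76 68 64) = 02 a3; tag = H(5e e1 5c 5c 5c 02 a3) = 02f8 ← matches
m3: inner = H(34 8b 36 36 36 70 68 65) = 02 9e; tag = H(5e e1 5c 5c 5c 02 9e) = 02f3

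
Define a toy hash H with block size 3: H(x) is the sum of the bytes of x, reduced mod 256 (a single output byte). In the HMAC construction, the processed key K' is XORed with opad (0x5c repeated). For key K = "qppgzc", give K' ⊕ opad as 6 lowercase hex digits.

Key "qppgzc" = 71 70 70 67 7a 63 is 6 bytes > B = 3, so hash it first: H(key) = 95, then zero-pad to 3 bytes: K' = 95 00 00.
XOR each byte with 0x5c: 95⊕5c=c9, 00⊕5c=5c, 00⊕5c=5c.

c95c5c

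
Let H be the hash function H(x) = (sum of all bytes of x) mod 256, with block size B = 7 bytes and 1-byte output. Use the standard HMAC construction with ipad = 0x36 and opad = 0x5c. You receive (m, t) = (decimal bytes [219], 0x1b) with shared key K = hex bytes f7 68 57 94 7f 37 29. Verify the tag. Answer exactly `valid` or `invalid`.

valid

Key hex bytes f7 68 57 94 7f 37 29 is exactly B = 7 bytes: K' = f7 68 57 94 7f 37 29.
K' ⊕ ipad = c1 5e 61 a2 49 01 1f; K' ⊕ opad = ab 34 0b c8 23 6b 75.
Inner hash: sum = 193+94+97+162+73+1+31+219 = 870; mod 256 = 102 → 66.
Outer hash (recomputed tag): sum = 171+52+11+200+35+107+117+102 = 795; mod 256 = 27 → 1b.
Recomputed tag = 1b; claimed = 1b → match.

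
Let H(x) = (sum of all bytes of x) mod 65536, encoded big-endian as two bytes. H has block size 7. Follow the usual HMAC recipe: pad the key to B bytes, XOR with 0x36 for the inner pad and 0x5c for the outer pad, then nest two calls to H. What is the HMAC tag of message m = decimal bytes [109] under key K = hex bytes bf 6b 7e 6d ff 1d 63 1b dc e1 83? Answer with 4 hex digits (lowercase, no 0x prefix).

Key hex bytes bf 6b 7e 6d ff 1d 63 1b dc e1 83 is 11 bytes > B = 7, so hash it first: H(key) = 05 ef, then zero-pad to 7 bytes: K' = 05 ef 00 00 00 00 00.
K' ⊕ ipad = 33 d9 36 36 36 36 36.  K' ⊕ opad = 59 b3 5c 5c 5c 5c 5c.
Inner input = (K'⊕ipad) ∥ m = 33 d9 36 36 36 36 36 ∥ 6d.
Inner hash: sum = 51+217+54+54+54+54+54+109 = 647 → 02 87.
Outer input = (K'⊕opad) ∥ inner = 59 b3 5c 5c 5c 5c 5c ∥ 02 87.
Outer hash (tag): sum = 89+179+92+92+92+92+92+2+135 = 865 → 03 61.

0361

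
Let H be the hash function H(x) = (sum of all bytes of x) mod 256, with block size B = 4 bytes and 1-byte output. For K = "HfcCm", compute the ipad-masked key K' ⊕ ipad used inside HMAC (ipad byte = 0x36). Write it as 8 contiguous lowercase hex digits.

Key "HfcCm" = 48 66 63 43 6d is 5 bytes > B = 4, so hash it first: H(key) = c1, then zero-pad to 4 bytes: K' = c1 00 00 00.
XOR each byte with 0x36: c1⊕36=f7, 00⊕36=36, 00⊕36=36, 00⊕36=36.

f7363636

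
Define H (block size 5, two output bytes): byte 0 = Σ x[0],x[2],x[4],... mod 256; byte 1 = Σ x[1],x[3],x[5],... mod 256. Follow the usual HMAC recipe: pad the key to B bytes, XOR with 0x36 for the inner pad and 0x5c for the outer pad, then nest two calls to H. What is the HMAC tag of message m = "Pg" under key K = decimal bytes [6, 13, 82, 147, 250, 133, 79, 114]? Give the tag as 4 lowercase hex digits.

Key decimal bytes [6, 13, 82, 147, 250, 133, 79, 114] = 06 0d 52 93 fa 85 4f 72 is 8 bytes > B = 5, so hash it first: H(key) = a1 97, then zero-pad to 5 bytes: K' = a1 97 00 00 00.
K' ⊕ ipad = 97 a1 36 36 36.  K' ⊕ opad = fd cb 5c 5c 5c.
Inner input = (K'⊕ipad) ∥ m = 97 a1 36 36 36 ∥ 50 67.
Inner hash: even-index sum = 362 mod 256 = 106; odd-index sum = 295 mod 256 = 39 → 6a 27.
Outer input = (K'⊕opad) ∥ inner = fd cb 5c 5c 5c ∥ 6a 27.
Outer hash (tag): even-index sum = 476 mod 256 = 220; odd-index sum = 401 mod 256 = 145 → dc 91.

dc91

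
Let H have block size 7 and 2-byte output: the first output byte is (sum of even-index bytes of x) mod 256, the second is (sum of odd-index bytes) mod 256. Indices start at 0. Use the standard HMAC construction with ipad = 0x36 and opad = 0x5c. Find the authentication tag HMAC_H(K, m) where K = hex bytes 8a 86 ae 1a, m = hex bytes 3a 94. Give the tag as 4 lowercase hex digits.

Key hex bytes 8a 86 ae 1a is 4 bytes ≤ B = 7; zero-pad to 7 bytes: K' = 8a 86 ae 1a 00 00 00.
K' ⊕ ipad = bc b0 98 2c 36 36 36.  K' ⊕ opad = d6 da f2 46 5c 5c 5c.
Inner input = (K'⊕ipad) ∥ m = bc b0 98 2c 36 36 36 ∥ 3a 94.
Inner hash: even-index sum = 596 mod 256 = 84; odd-index sum = 332 mod 256 = 76 → 54 4c.
Outer input = (K'⊕opad) ∥ inner = d6 da f2 46 5c 5c 5c ∥ 54 4c.
Outer hash (tag): even-index sum = 716 mod 256 = 204; odd-index sum = 464 mod 256 = 208 → cc d0.

ccd0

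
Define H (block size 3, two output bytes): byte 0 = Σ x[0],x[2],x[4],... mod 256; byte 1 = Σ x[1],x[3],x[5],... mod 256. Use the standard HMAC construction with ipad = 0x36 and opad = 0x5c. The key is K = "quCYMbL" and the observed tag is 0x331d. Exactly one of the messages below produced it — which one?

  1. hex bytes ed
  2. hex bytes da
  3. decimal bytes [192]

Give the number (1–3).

3

Key "quCYMbL" = 71 75 43 59 4d 62 4c is 7 bytes > B = 3, so hash it first: H(key) = 4d 30, then zero-pad to 3 bytes: K' = 4d 30 00.
K' ⊕ ipad = 7b 06 36; K' ⊕ opad = 11 6c 5c.
m1: inner = H(7b 06 36 ed) = b1 f3; tag = H(11 6c 5c b1 f3) = 601d
m2: inner = H(7b 06 36 da) = b1 e0; tag = H(11 6c 5c b1 e0) = 4d1d
m3: inner = H(7b 06 36 c0) = b1 c6; tag = H(11 6c 5c b1 c6) = 331d ← matches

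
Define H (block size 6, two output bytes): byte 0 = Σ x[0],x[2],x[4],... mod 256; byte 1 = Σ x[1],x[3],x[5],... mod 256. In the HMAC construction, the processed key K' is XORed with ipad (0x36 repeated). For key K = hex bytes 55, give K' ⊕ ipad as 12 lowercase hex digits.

633636363636

Key hex bytes 55 is 1 byte ≤ B = 6; zero-pad to 6 bytes: K' = 55 00 00 00 00 00.
XOR each byte with 0x36: 55⊕36=63, 00⊕36=36, 00⊕36=36, 00⊕36=36, 00⊕36=36, 00⊕36=36.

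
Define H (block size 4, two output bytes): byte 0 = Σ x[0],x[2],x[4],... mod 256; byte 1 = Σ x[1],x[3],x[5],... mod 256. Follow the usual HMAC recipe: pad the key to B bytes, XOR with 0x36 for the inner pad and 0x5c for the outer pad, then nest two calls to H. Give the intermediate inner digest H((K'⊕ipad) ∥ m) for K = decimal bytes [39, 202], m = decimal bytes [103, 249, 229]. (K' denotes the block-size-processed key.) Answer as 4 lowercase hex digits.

932b

Key decimal bytes [39, 202] = 27 ca is 2 bytes ≤ B = 4; zero-pad to 4 bytes: K' = 27 ca 00 00.
K' ⊕ ipad = 11 fc 36 36.
Inner input = 11 fc 36 36 ∥ 67 f9 e5.
Inner hash: even-index sum = 403 mod 256 = 147; odd-index sum = 555 mod 256 = 43 → 93 2b.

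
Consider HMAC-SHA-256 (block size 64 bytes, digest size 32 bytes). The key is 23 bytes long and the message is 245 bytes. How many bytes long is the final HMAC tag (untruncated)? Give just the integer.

32

The tag is one SHA-256 digest: 32 bytes.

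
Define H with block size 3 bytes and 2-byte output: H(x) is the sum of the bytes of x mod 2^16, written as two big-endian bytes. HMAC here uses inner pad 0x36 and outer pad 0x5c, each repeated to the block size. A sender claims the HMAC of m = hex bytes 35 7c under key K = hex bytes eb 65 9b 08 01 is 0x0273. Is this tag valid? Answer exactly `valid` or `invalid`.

invalid

Key hex bytes eb 65 9b 08 01 is 5 bytes > B = 3, so hash it first: H(key) = 01 f4, then zero-pad to 3 bytes: K' = 01 f4 00.
K' ⊕ ipad = 37 c2 36; K' ⊕ opad = 5d a8 5c.
Inner hash: sum = 55+194+54+53+124 = 480 → 01 e0.
Outer hash (recomputed tag): sum = 93+168+92+1+224 = 578 → 02 42.
Recomputed tag = 0242; claimed = 0273 → mismatch.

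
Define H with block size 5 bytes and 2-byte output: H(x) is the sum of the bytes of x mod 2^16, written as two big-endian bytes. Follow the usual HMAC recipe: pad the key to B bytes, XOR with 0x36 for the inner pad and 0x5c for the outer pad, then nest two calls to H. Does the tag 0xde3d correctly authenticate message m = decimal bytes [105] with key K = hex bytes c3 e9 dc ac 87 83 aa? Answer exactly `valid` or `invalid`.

Key hex bytes c3 e9 dc ac 87 83 aa is 7 bytes > B = 5, so hash it first: H(key) = 04 e8, then zero-pad to 5 bytes: K' = 04 e8 00 00 00.
K' ⊕ ipad = 32 de 36 36 36; K' ⊕ opad = 58 b4 5c 5c 5c.
Inner hash: sum = 50+222+54+54+54+105 = 539 → 02 1b.
Outer hash (recomputed tag): sum = 88+180+92+92+92+2+27 = 573 → 02 3d.
Recomputed tag = 023d; claimed = de3d → mismatch.

invalid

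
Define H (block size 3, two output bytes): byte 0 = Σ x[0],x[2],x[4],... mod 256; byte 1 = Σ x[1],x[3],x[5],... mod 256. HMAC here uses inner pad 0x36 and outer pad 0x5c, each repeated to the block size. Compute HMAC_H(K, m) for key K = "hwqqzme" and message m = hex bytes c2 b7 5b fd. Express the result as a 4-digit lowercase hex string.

Key "hwqqzme" = 68 77 71 71 7a 6d 65 is 7 bytes > B = 3, so hash it first: H(key) = b8 55, then zero-pad to 3 bytes: K' = b8 55 00.
K' ⊕ ipad = 8e 63 36.  K' ⊕ opad = e4 09 5c.
Inner input = (K'⊕ipad) ∥ m = 8e 63 36 ∥ c2 b7 5b fd.
Inner hash: even-index sum = 632 mod 256 = 120; odd-index sum = 384 mod 256 = 128 → 78 80.
Outer input = (K'⊕opad) ∥ inner = e4 09 5c ∥ 78 80.
Outer hash (tag): even-index sum = 448 mod 256 = 192; odd-index sum = 129 mod 256 = 129 → c0 81.

c081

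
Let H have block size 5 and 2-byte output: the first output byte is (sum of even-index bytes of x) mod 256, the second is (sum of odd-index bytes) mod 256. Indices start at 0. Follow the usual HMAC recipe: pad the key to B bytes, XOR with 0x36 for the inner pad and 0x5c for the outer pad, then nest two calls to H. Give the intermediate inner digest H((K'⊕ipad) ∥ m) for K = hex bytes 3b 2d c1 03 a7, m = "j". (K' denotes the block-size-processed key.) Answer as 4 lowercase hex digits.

95ba

Key hex bytes 3b 2d c1 03 a7 is exactly B = 5 bytes: K' = 3b 2d c1 03 a7.
K' ⊕ ipad = 0d 1b f7 35 91.
Inner input = 0d 1b f7 35 91 ∥ 6a.
Inner hash: even-index sum = 405 mod 256 = 149; odd-index sum = 186 mod 256 = 186 → 95 ba.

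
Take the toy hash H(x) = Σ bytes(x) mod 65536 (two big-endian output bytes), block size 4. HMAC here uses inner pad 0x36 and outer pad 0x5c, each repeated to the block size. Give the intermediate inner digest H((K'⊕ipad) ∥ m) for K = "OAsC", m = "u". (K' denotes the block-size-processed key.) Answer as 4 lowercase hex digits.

021f

Key "OAsC" = 4f 41 73 43 is exactly B = 4 bytes: K' = 4f 41 73 43.
K' ⊕ ipad = 79 77 45 75.
Inner input = 79 77 45 75 ∥ 75.
Inner hash: sum = 121+119+69+117+117 = 543 → 02 1f.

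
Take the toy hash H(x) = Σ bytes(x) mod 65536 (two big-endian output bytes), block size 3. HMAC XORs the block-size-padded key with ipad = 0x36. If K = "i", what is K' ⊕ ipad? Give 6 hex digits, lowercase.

Key "i" = 69 is 1 byte ≤ B = 3; zero-pad to 3 bytes: K' = 69 00 00.
XOR each byte with 0x36: 69⊕36=5f, 00⊕36=36, 00⊕36=36.

5f3636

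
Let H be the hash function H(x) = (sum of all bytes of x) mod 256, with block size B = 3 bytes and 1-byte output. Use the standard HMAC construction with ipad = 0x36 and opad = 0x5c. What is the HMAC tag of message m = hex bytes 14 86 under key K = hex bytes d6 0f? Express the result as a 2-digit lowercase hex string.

Key hex bytes d6 0f is 2 bytes ≤ B = 3; zero-pad to 3 bytes: K' = d6 0f 00.
K' ⊕ ipad = e0 39 36.  K' ⊕ opad = 8a 53 5c.
Inner input = (K'⊕ipad) ∥ m = e0 39 36 ∥ 14 86.
Inner hash: sum = 224+57+54+20+134 = 489; mod 256 = 233 → e9.
Outer input = (K'⊕opad) ∥ inner = 8a 53 5c ∥ e9.
Outer hash (tag): sum = 138+83+92+233 = 546; mod 256 = 34 → 22.

22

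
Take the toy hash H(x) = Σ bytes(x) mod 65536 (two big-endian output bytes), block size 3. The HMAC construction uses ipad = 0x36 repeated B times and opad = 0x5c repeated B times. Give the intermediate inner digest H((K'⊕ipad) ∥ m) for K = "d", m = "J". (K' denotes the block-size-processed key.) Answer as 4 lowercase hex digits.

Key "d" = 64 is 1 byte ≤ B = 3; zero-pad to 3 bytes: K' = 64 00 00.
K' ⊕ ipad = 52 36 36.
Inner input = 52 36 36 ∥ 4a.
Inner hash: sum = 82+54+54+74 = 264 → 01 08.

0108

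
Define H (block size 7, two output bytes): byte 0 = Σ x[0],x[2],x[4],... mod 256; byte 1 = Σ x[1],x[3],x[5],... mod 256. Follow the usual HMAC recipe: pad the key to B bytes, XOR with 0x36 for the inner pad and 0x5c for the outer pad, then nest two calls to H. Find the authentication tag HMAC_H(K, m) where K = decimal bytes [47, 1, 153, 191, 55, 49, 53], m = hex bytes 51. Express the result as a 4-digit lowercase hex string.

Key decimal bytes [47, 1, 153, 191, 55, 49, 53] = 2f 01 99 bf 37 31 35 is exactly B = 7 bytes: K' = 2f 01 99 bf 37 31 35.
K' ⊕ ipad = 19 37 af 89 01 07 03.  K' ⊕ opad = 73 5d c5 e3 6b 6d 69.
Inner input = (K'⊕ipad) ∥ m = 19 37 af 89 01 07 03 ∥ 51.
Inner hash: even-index sum = 204 mod 256 = 204; odd-index sum = 280 mod 256 = 24 → cc 18.
Outer input = (K'⊕opad) ∥ inner = 73 5d c5 e3 6b 6d 69 ∥ cc 18.
Outer hash (tag): even-index sum = 548 mod 256 = 36; odd-index sum = 633 mod 256 = 121 → 24 79.

2479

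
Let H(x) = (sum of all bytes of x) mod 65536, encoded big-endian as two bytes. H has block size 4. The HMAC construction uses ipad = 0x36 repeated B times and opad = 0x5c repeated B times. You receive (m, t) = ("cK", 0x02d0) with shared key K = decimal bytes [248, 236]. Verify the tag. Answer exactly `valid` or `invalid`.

valid

Key decimal bytes [248, 236] = f8 ec is 2 bytes ≤ B = 4; zero-pad to 4 bytes: K' = f8 ec 00 00.
K' ⊕ ipad = ce da 36 36; K' ⊕ opad = a4 b0 5c 5c.
Inner hash: sum = 206+218+54+54+99+75 = 706 → 02 c2.
Outer hash (recomputed tag): sum = 164+176+92+92+2+194 = 720 → 02 d0.
Recomputed tag = 02d0; claimed = 02d0 → match.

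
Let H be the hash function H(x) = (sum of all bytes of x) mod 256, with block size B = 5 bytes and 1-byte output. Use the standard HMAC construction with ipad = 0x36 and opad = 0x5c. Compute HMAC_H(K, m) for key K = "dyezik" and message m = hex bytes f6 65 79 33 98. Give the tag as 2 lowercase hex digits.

Key "dyezik" = 64 79 65 7a 69 6b is 6 bytes > B = 5, so hash it first: H(key) = 90, then zero-pad to 5 bytes: K' = 90 00 00 00 00.
K' ⊕ ipad = a6 36 36 36 36.  K' ⊕ opad = cc 5c 5c 5c 5c.
Inner input = (K'⊕ipad) ∥ m = a6 36 36 36 36 ∥ f6 65 79 33 98.
Inner hash: sum = 166+54+54+54+54+246+101+121+51+152 = 1053; mod 256 = 29 → 1d.
Outer input = (K'⊕opad) ∥ inner = cc 5c 5c 5c 5c ∥ 1d.
Outer hash (tag): sum = 204+92+92+92+92+29 = 601; mod 256 = 89 → 59.

59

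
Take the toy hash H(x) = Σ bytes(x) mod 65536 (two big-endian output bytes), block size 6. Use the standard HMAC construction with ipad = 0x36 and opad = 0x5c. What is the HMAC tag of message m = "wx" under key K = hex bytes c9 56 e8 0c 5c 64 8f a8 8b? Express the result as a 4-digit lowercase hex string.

032f

Key hex bytes c9 56 e8 0c 5c 64 8f a8 8b is 9 bytes > B = 6, so hash it first: H(key) = 04 95, then zero-pad to 6 bytes: K' = 04 95 00 00 00 00.
K' ⊕ ipad = 32 a3 36 36 36 36.  K' ⊕ opad = 58 c9 5c 5c 5c 5c.
Inner input = (K'⊕ipad) ∥ m = 32 a3 36 36 36 36 ∥ 77 78.
Inner hash: sum = 50+163+54+54+54+54+119+120 = 668 → 02 9c.
Outer input = (K'⊕opad) ∥ inner = 58 c9 5c 5c 5c 5c ∥ 02 9c.
Outer hash (tag): sum = 88+201+92+92+92+92+2+156 = 815 → 03 2f.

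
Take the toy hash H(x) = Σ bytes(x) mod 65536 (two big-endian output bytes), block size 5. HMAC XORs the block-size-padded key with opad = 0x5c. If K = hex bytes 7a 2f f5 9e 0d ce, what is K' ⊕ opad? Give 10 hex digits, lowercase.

Key hex bytes 7a 2f f5 9e 0d ce is 6 bytes > B = 5, so hash it first: H(key) = 03 17, then zero-pad to 5 bytes: K' = 03 17 00 00 00.
XOR each byte with 0x5c: 03⊕5c=5f, 17⊕5c=4b, 00⊕5c=5c, 00⊕5c=5c, 00⊕5c=5c.

5f4b5c5c5c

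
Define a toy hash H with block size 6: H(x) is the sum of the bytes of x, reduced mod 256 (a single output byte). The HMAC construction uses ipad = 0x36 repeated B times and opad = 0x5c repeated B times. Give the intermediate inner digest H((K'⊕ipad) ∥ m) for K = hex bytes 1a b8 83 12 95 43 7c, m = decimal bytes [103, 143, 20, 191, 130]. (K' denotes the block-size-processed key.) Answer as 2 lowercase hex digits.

Key hex bytes 1a b8 83 12 95 43 7c is 7 bytes > B = 6, so hash it first: H(key) = bb, then zero-pad to 6 bytes: K' = bb 00 00 00 00 00.
K' ⊕ ipad = 8d 36 36 36 36 36.
Inner input = 8d 36 36 36 36 36 ∥ 67 8f 14 bf 82.
Inner hash: sum = 141+54+54+54+54+54+103+143+20+191+130 = 998; mod 256 = 230 → e6.

e6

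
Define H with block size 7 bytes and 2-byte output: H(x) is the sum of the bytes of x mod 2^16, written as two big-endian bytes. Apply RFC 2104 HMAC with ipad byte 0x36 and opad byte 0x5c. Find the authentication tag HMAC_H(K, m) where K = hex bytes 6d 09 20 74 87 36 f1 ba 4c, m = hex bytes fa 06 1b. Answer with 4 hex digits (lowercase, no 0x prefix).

03f5

Key hex bytes 6d 09 20 74 87 36 f1 ba 4c is 9 bytes > B = 7, so hash it first: H(key) = 03 be, then zero-pad to 7 bytes: K' = 03 be 00 00 00 00 00.
K' ⊕ ipad = 35 88 36 36 36 36 36.  K' ⊕ opad = 5f e2 5c 5c 5c 5c 5c.
Inner input = (K'⊕ipad) ∥ m = 35 88 36 36 36 36 36 ∥ fa 06 1b.
Inner hash: sum = 53+136+54+54+54+54+54+250+6+27 = 742 → 02 e6.
Outer input = (K'⊕opad) ∥ inner = 5f e2 5c 5c 5c 5c 5c ∥ 02 e6.
Outer hash (tag): sum = 95+226+92+92+92+92+92+2+230 = 1013 → 03 f5.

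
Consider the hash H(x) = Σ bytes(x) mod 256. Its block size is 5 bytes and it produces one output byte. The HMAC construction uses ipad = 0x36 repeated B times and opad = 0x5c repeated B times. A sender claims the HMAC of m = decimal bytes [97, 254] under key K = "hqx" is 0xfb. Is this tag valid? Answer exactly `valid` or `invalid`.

valid

Key "hqx" = 68 71 78 is 3 bytes ≤ B = 5; zero-pad to 5 bytes: K' = 68 71 78 00 00.
K' ⊕ ipad = 5e 47 4e 36 36; K' ⊕ opad = 34 2d 24 5c 5c.
Inner hash: sum = 94+71+78+54+54+97+254 = 702; mod 256 = 190 → be.
Outer hash (recomputed tag): sum = 52+45+36+92+92+190 = 507; mod 256 = 251 → fb.
Recomputed tag = fb; claimed = fb → match.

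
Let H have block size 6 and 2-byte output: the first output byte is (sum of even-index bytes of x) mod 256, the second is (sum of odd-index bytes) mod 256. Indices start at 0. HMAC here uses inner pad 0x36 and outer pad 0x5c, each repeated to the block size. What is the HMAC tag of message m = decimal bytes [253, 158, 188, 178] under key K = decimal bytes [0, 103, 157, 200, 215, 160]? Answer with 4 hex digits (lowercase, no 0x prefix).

2300

Key decimal bytes [0, 103, 157, 200, 215, 160] = 00 67 9d c8 d7 a0 is exactly B = 6 bytes: K' = 00 67 9d c8 d7 a0.
K' ⊕ ipad = 36 51 ab fe e1 96.  K' ⊕ opad = 5c 3b c1 94 8b fc.
Inner input = (K'⊕ipad) ∥ m = 36 51 ab fe e1 96 ∥ fd 9e bc b2.
Inner hash: even-index sum = 891 mod 256 = 123; odd-index sum = 821 mod 256 = 53 → 7b 35.
Outer input = (K'⊕opad) ∥ inner = 5c 3b c1 94 8b fc ∥ 7b 35.
Outer hash (tag): even-index sum = 547 mod 256 = 35; odd-index sum = 512 mod 256 = 0 → 23 00.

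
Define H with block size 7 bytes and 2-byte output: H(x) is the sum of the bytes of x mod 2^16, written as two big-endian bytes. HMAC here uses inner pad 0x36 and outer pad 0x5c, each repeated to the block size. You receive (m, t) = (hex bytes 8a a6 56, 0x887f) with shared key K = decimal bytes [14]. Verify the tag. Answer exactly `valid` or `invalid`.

invalid

Key decimal bytes [14] = 0e is 1 byte ≤ B = 7; zero-pad to 7 bytes: K' = 0e 00 00 00 00 00 00.
K' ⊕ ipad = 38 36 36 36 36 36 36; K' ⊕ opad = 52 5c 5c 5c 5c 5c 5c.
Inner hash: sum = 56+54+54+54+54+54+54+138+166+86 = 770 → 03 02.
Outer hash (recomputed tag): sum = 82+92+92+92+92+92+92+3+2 = 639 → 02 7f.
Recomputed tag = 027f; claimed = 887f → mismatch.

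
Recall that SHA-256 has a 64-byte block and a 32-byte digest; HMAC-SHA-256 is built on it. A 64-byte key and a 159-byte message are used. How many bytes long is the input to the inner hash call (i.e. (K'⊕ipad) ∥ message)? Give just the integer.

Key is 64 ≤ 64 bytes, zero-padded: |K'| = 64.
Inner input = (K'⊕ipad) ∥ m → 64 + 159 = 223 bytes.

223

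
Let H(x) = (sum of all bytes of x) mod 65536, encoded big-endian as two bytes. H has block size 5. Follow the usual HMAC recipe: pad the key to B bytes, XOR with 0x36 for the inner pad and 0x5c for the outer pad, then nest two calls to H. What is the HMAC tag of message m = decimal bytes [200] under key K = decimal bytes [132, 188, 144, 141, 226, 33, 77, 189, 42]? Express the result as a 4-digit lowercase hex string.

0274

Key decimal bytes [132, 188, 144, 141, 226, 33, 77, 189, 42] = 84 bc 90 8d e2 21 4d bd 2a is 9 bytes > B = 5, so hash it first: H(key) = 04 94, then zero-pad to 5 bytes: K' = 04 94 00 00 00.
K' ⊕ ipad = 32 a2 36 36 36.  K' ⊕ opad = 58 c8 5c 5c 5c.
Inner input = (K'⊕ipad) ∥ m = 32 a2 36 36 36 ∥ c8.
Inner hash: sum = 50+162+54+54+54+200 = 574 → 02 3e.
Outer input = (K'⊕opad) ∥ inner = 58 c8 5c 5c 5c ∥ 02 3e.
Outer hash (tag): sum = 88+200+92+92+92+2+62 = 628 → 02 74.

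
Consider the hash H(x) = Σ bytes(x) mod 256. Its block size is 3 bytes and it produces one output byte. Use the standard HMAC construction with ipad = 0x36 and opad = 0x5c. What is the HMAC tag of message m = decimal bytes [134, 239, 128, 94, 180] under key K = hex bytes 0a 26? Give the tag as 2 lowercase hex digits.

Key hex bytes 0a 26 is 2 bytes ≤ B = 3; zero-pad to 3 bytes: K' = 0a 26 00.
K' ⊕ ipad = 3c 10 36.  K' ⊕ opad = 56 7a 5c.
Inner input = (K'⊕ipad) ∥ m = 3c 10 36 ∥ 86 ef 80 5e b4.
Inner hash: sum = 60+16+54+134+239+128+94+180 = 905; mod 256 = 137 → 89.
Outer input = (K'⊕opad) ∥ inner = 56 7a 5c ∥ 89.
Outer hash (tag): sum = 86+122+92+137 = 437; mod 256 = 181 → b5.

b5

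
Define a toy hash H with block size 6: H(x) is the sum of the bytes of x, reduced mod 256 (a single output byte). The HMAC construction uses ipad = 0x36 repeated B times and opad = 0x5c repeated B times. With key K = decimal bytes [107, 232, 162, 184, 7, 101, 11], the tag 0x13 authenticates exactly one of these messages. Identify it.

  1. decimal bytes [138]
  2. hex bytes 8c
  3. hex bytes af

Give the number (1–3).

Key decimal bytes [107, 232, 162, 184, 7, 101, 11] = 6b e8 a2 b8 07 65 0b is 7 bytes > B = 6, so hash it first: H(key) = 24, then zero-pad to 6 bytes: K' = 24 00 00 00 00 00.
K' ⊕ ipad = 12 36 36 36 36 36; K' ⊕ opad = 78 5c 5c 5c 5c 5c.
m1: inner = H(12 36 36 36 36 36 8a) = aa; tag = H(78 5c 5c 5c 5c 5c aa) = ee
m2: inner = H(12 36 36 36 36 36 8c) = ac; tag = H(78 5c 5c 5c 5c 5c ac) = f0
m3: inner = H(12 36 36 36 36 36 af) = cf; tag = H(78 5c 5c 5c 5c 5c cf) = 13 ← matches

3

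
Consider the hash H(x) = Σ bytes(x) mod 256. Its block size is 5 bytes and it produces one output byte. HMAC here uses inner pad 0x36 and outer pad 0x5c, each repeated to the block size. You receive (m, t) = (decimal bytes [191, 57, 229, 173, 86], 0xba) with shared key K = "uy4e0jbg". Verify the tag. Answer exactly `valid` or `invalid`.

valid

Key "uy4e0jbg" = 75 79 34 65 30 6a 62 67 is 8 bytes > B = 5, so hash it first: H(key) = ea, then zero-pad to 5 bytes: K' = ea 00 00 00 00.
K' ⊕ ipad = dc 36 36 36 36; K' ⊕ opad = b6 5c 5c 5c 5c.
Inner hash: sum = 220+54+54+54+54+191+57+229+173+86 = 1172; mod 256 = 148 → 94.
Outer hash (recomputed tag): sum = 182+92+92+92+92+148 = 698; mod 256 = 186 → ba.
Recomputed tag = ba; claimed = ba → match.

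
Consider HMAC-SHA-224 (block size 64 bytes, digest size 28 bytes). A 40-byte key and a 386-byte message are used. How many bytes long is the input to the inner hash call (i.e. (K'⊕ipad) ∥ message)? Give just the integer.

450

Key is 40 ≤ 64 bytes, zero-padded: |K'| = 64.
Inner input = (K'⊕ipad) ∥ m → 64 + 386 = 450 bytes.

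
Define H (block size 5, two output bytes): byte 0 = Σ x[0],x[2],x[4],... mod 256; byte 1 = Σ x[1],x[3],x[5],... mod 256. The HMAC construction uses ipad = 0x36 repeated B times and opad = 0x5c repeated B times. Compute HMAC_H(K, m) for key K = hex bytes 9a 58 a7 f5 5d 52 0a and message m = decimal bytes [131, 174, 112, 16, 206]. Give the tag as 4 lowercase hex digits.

Key hex bytes 9a 58 a7 f5 5d 52 0a is 7 bytes > B = 5, so hash it first: H(key) = a8 9f, then zero-pad to 5 bytes: K' = a8 9f 00 00 00.
K' ⊕ ipad = 9e a9 36 36 36.  K' ⊕ opad = f4 c3 5c 5c 5c.
Inner input = (K'⊕ipad) ∥ m = 9e a9 36 36 36 ∥ 83 ae 70 10 ce.
Inner hash: even-index sum = 456 mod 256 = 200; odd-index sum = 672 mod 256 = 160 → c8 a0.
Outer input = (K'⊕opad) ∥ inner = f4 c3 5c 5c 5c ∥ c8 a0.
Outer hash (tag): even-index sum = 588 mod 256 = 76; odd-index sum = 487 mod 256 = 231 → 4c e7.

4ce7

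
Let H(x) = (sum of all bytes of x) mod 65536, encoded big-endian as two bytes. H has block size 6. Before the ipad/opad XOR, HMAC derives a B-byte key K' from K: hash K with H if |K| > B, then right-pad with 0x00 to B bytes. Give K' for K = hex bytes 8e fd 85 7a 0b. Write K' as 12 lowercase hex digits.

8efd857a0b00

Key hex bytes 8e fd 85 7a 0b is 5 bytes ≤ B = 6; zero-pad to 6 bytes: K' = 8e fd 85 7a 0b 00.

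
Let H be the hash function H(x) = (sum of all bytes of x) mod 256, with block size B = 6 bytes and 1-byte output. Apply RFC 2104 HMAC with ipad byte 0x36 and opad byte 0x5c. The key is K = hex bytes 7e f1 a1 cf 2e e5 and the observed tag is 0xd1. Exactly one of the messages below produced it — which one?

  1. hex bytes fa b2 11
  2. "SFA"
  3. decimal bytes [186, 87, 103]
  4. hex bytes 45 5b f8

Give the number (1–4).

Key hex bytes 7e f1 a1 cf 2e e5 is exactly B = 6 bytes: K' = 7e f1 a1 cf 2e e5.
K' ⊕ ipad = 48 c7 97 f9 18 d3; K' ⊕ opad = 22 ad fd 93 72 b9.
m1: inner = H(48 c7 97 f9 18 d3 fa b2 11) = 47; tag = H(22 ad fd 93 72 b9 47) = d1 ← matches
m2: inner = H(48 c7 97 f9 18 d3 53 46 41) = 64; tag = H(22 ad fd 93 72 b9 64) = ee
m3: inner = H(48 c7 97 f9 18 d3 ba 57 67) = 02; tag = H(22 ad fd 93 72 b9 02) = 8c
m4: inner = H(48 c7 97 f9 18 d3 45 5b f8) = 22; tag = H(22 ad fd 93 72 b9 22) = ac

1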